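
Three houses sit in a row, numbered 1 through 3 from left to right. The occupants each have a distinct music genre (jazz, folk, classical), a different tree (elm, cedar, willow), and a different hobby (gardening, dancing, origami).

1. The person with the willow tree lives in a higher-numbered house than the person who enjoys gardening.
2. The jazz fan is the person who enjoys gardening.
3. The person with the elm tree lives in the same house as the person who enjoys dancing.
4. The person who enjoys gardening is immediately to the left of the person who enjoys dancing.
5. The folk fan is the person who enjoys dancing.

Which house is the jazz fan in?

So house 1 gets cedar for tree.
The folk fan is narrowed to house 2 or 3; consider each.
Placing it in house 3 leads to a contradiction, so it's in house 2.
By clue 5, the person who enjoys dancing is in house 2.
That leaves classical as the music genre for house 3.
That leaves origami as the hobby for house 3.
From clue 3, the person with the elm tree must be in house 2.
House 1 music genre: only jazz fits.
So house 3 gets willow for tree.
The only hobby still possible for house 1 is gardening.
So: house 1 = jazz/cedar/gardening, house 2 = folk/elm/dancing, house 3 = classical/willow/origami.

1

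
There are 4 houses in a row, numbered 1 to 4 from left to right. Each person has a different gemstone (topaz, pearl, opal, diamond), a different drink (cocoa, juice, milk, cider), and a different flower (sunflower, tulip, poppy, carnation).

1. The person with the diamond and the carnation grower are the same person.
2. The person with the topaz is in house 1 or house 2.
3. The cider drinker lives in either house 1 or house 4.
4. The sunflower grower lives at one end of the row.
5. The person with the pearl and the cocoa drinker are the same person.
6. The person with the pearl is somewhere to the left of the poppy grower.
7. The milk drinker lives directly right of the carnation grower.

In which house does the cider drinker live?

1

House 4's gemstone must be opal (nothing else left).
The person with the topaz is narrowed to house 1 or 2; consider each.
Placing it in house 2 leads to a contradiction, so it's in house 1.
The person with the diamond is narrowed to house 2 or 3; consider each.
Placing it in house 2 leads to a contradiction, so it's in house 3.
By clue 1, the carnation grower is in house 3.
The milk drinker is in house 4 (clue 7).
House 2's gemstone must be pearl (nothing else left).
House 1's drink must be cider (nothing else left).
House 2 flower: only tulip fits.
From clue 5, the cocoa drinker must be in house 2.
That leaves juice as the drink for house 3.
So house 1 gets sunflower for flower.
So house 4 gets poppy for flower.
So: house 1 = topaz/cider/sunflower, house 2 = pearl/cocoa/tulip, house 3 = diamond/juice/carnation, house 4 = opal/milk/poppy.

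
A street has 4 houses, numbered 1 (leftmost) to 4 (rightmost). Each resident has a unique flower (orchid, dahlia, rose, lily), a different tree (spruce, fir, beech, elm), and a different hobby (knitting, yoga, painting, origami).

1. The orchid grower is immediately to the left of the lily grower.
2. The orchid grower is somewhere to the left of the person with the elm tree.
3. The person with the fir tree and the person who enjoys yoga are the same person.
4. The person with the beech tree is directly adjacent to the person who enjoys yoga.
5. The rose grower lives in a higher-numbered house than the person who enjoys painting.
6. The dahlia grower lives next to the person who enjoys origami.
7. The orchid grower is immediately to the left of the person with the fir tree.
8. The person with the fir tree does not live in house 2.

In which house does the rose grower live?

House 1's flower must be dahlia (nothing else left).
The only tree still possible for house 1 is spruce.
Clue 6: the person who enjoys origami is in house 2.
That leaves beech as the tree for house 2.
Clue 4: the person who enjoys yoga is in house 3.
That leaves painting as the hobby for house 1.
House 4 hobby: only knitting fits.
Clue 3 places the person with the fir tree in house 3.
Clue 7 places the orchid grower in house 2.
So house 4 gets elm for tree.
Clue 1: the lily grower is in house 3.
House 4's flower must be rose (nothing else left).
So: house 1 = dahlia/spruce/painting, house 2 = orchid/beech/origami, house 3 = lily/fir/yoga, house 4 = rose/elm/knitting.

4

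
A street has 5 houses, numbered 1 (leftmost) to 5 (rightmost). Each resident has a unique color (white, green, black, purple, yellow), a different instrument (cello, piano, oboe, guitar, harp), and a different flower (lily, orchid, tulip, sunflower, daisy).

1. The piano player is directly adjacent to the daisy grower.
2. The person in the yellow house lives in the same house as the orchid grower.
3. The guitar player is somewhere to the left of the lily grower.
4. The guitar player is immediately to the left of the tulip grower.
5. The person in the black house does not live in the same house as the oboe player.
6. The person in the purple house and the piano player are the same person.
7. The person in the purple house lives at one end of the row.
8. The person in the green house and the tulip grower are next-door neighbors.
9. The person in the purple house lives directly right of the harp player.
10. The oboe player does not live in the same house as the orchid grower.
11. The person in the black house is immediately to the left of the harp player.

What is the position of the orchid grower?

2

The person in the purple house is in house 5 (clue 9).
Clue 9: the harp player is in house 4.
From clue 11, the person in the black house must be in house 3.
The piano player is in house 5 (clue 6).
The daisy grower is in house 4 (clue 1).
House 3's instrument must be cello (nothing else left).
The person in the yellow house is narrowed to house 1 or 2; consider each.
Placing it in house 1 leads to a contradiction, so it's in house 2.
The orchid grower is in house 2 (clue 2).
The oboe player is in house 1 (clue 10).
The only instrument still possible for house 2 is guitar.
That leaves sunflower as the flower for house 1.
So house 3 gets tulip for flower.
House 5 flower: only lily fits.
Clue 8 places the person in the green house in house 4.
So house 1 gets white for color.
So: house 1 = white/oboe/sunflower, house 2 = yellow/guitar/orchid, house 3 = black/cello/tulip, house 4 = green/harp/daisy, house 5 = purple/piano/lily.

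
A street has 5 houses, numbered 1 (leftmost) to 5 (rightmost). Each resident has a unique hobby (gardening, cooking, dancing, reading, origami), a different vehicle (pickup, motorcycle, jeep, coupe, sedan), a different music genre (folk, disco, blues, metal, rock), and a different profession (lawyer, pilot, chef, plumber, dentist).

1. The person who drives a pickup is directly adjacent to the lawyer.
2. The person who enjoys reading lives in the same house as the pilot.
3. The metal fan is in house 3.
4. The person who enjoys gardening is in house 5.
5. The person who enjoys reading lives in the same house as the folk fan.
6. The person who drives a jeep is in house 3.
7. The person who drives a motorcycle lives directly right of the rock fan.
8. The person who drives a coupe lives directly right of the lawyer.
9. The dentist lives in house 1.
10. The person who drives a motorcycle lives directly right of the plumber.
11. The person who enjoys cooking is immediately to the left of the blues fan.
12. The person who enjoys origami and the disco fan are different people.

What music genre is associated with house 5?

blues

Clue 3: the metal fan is in house 3.
Clue 4 places the person who enjoys gardening in house 5.
The person who drives a jeep is in house 3 (clue 6).
Clue 9 places the dentist in house 1.
From clue 10, the person who drives a motorcycle must be in house 5.
From clue 10, the plumber must be in house 4.
House 4's vehicle must be coupe (nothing else left).
House 5's profession must be chef (nothing else left).
Clue 1 places the person who drives a pickup in house 2.
Clue 2 places the person who enjoys reading in house 2.
Clue 2: the pilot is in house 2.
Clue 5 places the folk fan in house 2.
Clue 7 places the rock fan in house 4.
So house 1 gets sedan for vehicle.
House 1's music genre must be disco (nothing else left).
The only music genre still possible for house 5 is blues.
The only profession still possible for house 3 is lawyer.
From clue 11, the person who enjoys cooking must be in house 4.
House 1's hobby must be dancing (nothing else left).
So house 3 gets origami for hobby.
So: house 1 = dancing/sedan/disco/dentist, house 2 = reading/pickup/folk/pilot, house 3 = origami/jeep/metal/lawyer, house 4 = cooking/coupe/rock/plumber, house 5 = gardening/motorcycle/blues/chef.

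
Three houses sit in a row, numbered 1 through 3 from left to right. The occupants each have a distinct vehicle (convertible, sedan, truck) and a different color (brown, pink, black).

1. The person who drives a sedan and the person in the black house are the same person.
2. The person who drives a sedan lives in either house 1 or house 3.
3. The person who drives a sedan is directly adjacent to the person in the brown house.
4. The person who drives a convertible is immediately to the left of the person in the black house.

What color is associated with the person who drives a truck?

From clue 3, the person in the brown house must be in house 2.
House 1's color must be pink (nothing else left).
So house 3 gets black for color.
The person who drives a sedan is in house 3 (clue 1).
Clue 4: the person who drives a convertible is in house 2.
The only vehicle still possible for house 1 is truck.
So: house 1 = truck/pink, house 2 = convertible/brown, house 3 = sedan/black.

pink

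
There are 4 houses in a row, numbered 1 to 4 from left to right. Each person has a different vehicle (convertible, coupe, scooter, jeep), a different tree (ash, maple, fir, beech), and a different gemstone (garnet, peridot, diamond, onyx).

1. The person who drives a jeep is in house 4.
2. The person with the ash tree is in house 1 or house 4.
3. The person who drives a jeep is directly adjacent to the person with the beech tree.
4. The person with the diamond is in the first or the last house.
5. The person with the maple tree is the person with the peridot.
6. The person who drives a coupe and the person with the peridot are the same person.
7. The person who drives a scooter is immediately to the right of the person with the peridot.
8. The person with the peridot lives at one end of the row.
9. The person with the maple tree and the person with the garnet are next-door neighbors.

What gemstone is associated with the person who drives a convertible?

The person who drives a jeep is in house 4 (clue 1).
The person with the beech tree is in house 3 (clue 3).
By clue 8, the person with the peridot is in house 1.
House 4 gemstone: only diamond fits.
By clue 5, the person with the maple tree is in house 1.
The person who drives a coupe is in house 1 (clue 6).
The person who drives a scooter is in house 2 (clue 7).
Clue 9: the person with the garnet is in house 2.
That leaves convertible as the vehicle for house 3.
That leaves fir as the tree for house 2.
House 4 tree: only ash fits.
House 3's gemstone must be onyx (nothing else left).
So: house 1 = coupe/maple/peridot, house 2 = scooter/fir/garnet, house 3 = convertible/beech/onyx, house 4 = jeep/ash/diamond.

onyx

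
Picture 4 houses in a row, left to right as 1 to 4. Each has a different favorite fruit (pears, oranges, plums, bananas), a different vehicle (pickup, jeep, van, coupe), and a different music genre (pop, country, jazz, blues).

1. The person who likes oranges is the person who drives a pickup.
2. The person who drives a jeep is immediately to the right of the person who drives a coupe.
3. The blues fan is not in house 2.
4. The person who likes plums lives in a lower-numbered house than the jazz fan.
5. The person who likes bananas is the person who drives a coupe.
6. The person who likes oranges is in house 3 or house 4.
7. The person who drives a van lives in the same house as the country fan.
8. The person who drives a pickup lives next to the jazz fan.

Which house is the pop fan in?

2

The person who likes oranges is narrowed to house 3 or 4; consider each.
Placing it in house 3 leads to a contradiction, so it's in house 4.
By clue 1, the person who drives a pickup is in house 4.
Clue 8 places the jazz fan in house 3.
House 3's favorite fruit must be pears (nothing else left).
House 3's vehicle must be jeep (nothing else left).
Clue 2: the person who drives a coupe is in house 2.
Clue 5: the person who likes bananas is in house 2.
House 1's favorite fruit must be plums (nothing else left).
So house 1 gets van for vehicle.
Clue 7: the country fan is in house 1.
House 2's music genre must be pop (nothing else left).
House 4's music genre must be blues (nothing else left).
So: house 1 = plums/van/country, house 2 = bananas/coupe/pop, house 3 = pears/jeep/jazz, house 4 = oranges/pickup/blues.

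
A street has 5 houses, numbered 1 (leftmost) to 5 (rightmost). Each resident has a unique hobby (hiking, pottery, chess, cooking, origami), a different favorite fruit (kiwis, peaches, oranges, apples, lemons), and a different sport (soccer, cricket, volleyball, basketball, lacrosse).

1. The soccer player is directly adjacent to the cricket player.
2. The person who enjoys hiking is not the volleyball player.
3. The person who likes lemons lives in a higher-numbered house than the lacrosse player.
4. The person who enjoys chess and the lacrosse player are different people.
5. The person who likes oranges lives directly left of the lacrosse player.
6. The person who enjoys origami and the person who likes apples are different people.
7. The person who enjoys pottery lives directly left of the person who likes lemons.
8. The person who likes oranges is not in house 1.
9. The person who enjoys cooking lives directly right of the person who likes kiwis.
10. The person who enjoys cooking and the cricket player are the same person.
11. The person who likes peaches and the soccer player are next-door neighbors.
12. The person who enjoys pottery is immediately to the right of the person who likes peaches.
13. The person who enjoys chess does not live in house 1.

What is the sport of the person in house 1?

basketball

The person who enjoys pottery is narrowed to house 3 or 4; consider each.
Placing it in house 3 leads to a contradiction, so it's in house 4.
By clue 7, the person who likes lemons is in house 5.
Clue 12 places the person who likes peaches in house 3.
That leaves oranges as the favorite fruit for house 2.
Clue 5: the lacrosse player is in house 3.
Clue 1 places the soccer player in house 4.
Clue 1 places the cricket player in house 5.
The person who enjoys cooking is in house 5 (clue 10).
By clue 9, the person who likes kiwis is in house 4.
So house 2 gets chess for hobby.
The only favorite fruit still possible for house 1 is apples.
The person who enjoys origami is in house 3 (clue 6).
That leaves hiking as the hobby for house 1.
Clue 2: the volleyball player is in house 2.
So house 1 gets basketball for sport.
So: house 1 = hiking/apples/basketball, house 2 = chess/oranges/volleyball, house 3 = origami/peaches/lacrosse, house 4 = pottery/kiwis/soccer, house 5 = cooking/lemons/cricket.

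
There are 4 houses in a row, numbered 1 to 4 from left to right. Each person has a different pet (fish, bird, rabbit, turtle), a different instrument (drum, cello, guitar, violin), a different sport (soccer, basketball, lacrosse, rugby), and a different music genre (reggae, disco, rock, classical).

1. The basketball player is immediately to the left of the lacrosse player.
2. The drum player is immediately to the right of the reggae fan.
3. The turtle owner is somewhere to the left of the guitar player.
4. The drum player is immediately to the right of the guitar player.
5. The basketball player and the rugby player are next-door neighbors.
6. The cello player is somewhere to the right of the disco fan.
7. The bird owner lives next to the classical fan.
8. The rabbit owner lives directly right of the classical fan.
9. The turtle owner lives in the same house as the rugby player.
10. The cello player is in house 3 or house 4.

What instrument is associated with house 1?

violin

That leaves violin as the instrument for house 1.
House 2 instrument: only guitar fits.
House 4 music genre: only rock fits.
Clue 3: the turtle owner is in house 1.
By clue 4, the drum player is in house 3.
Clue 9: the rugby player is in house 1.
That leaves cello as the instrument for house 4.
Clue 2 places the reggae fan in house 2.
Clue 5: the basketball player is in house 2.
From clue 1, the lacrosse player must be in house 3.
House 3 pet: only fish fits.
That leaves soccer as the sport for house 4.
The bird owner is narrowed to house 2 or 4; consider each.
Placing it in house 4 leads to a contradiction, so it's in house 2.
House 4's pet must be rabbit (nothing else left).
Clue 8 places the classical fan in house 3.
House 1's music genre must be disco (nothing else left).
So: house 1 = turtle/violin/rugby/disco, house 2 = bird/guitar/basketball/reggae, house 3 = fish/drum/lacrosse/classical, house 4 = rabbit/cello/soccer/rock.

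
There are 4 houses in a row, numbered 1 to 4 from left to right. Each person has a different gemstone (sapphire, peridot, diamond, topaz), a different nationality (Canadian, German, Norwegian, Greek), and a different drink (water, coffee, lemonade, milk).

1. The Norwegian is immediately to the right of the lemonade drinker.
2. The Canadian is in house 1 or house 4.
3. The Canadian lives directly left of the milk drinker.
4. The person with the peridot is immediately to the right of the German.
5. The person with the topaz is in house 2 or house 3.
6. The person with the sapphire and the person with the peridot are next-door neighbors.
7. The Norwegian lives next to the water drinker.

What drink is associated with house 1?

lemonade

From clue 3, the Canadian must be in house 1.
Clue 3 places the milk drinker in house 2.
So house 1 gets diamond for gemstone.
So house 4 gets coffee for drink.
The person with the peridot is narrowed to house 3 or 4; consider each.
Placing it in house 3 leads to a contradiction, so it's in house 4.
By clue 4, the German is in house 3.
By clue 6, the person with the sapphire is in house 3.
So house 2 gets topaz for gemstone.
The Greek is narrowed to house 2 or 4; consider each.
Placing it in house 2 leads to a contradiction, so it's in house 4.
So house 2 gets Norwegian for nationality.
The lemonade drinker is in house 1 (clue 1).
So house 3 gets water for drink.
So: house 1 = diamond/Canadian/lemonade, house 2 = topaz/Norwegian/milk, house 3 = sapphire/German/water, house 4 = peridot/Greek/coffee.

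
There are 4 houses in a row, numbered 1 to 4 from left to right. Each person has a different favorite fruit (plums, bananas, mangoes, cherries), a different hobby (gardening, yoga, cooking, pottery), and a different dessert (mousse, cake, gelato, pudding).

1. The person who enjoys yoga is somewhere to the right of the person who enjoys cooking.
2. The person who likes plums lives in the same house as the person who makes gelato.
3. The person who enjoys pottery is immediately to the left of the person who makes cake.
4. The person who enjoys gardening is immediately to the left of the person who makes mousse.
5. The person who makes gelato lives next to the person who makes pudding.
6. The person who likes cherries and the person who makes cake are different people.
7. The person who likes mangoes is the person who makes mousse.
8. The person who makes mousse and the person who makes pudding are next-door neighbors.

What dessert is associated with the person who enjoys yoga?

The only hobby still possible for house 4 is yoga.
The person who likes mangoes is narrowed to house 2 or 3 or 4; consider each.
Placing it in house 2 and house 4 leads to a contradiction, so it's in house 3.
From clue 7, the person who makes mousse must be in house 3.
House 1's dessert must be gelato (nothing else left).
From clue 2, the person who likes plums must be in house 1.
By clue 4, the person who enjoys gardening is in house 2.
From clue 5, the person who makes pudding must be in house 2.
House 4 dessert: only cake fits.
From clue 3, the person who enjoys pottery must be in house 3.
From clue 6, the person who likes cherries must be in house 2.
That leaves bananas as the favorite fruit for house 4.
So house 1 gets cooking for hobby.
So: house 1 = plums/cooking/gelato, house 2 = cherries/gardening/pudding, house 3 = mangoes/pottery/mousse, house 4 = bananas/yoga/cake.

cake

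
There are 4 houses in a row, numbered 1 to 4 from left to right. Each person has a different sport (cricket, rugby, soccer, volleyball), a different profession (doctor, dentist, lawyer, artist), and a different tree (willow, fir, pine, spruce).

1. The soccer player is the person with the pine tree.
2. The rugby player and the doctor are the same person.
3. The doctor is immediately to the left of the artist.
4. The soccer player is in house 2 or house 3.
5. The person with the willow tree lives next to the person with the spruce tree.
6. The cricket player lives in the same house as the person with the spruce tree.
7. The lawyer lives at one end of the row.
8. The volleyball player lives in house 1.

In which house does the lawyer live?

1

From clue 8, the volleyball player must be in house 1.
So house 4 gets cricket for sport.
The person with the spruce tree is in house 4 (clue 6).
Clue 5: the person with the willow tree is in house 3.
That leaves fir as the tree for house 1.
House 2 tree: only pine fits.
From clue 1, the soccer player must be in house 2.
That leaves rugby as the sport for house 3.
From clue 2, the doctor must be in house 3.
Clue 3 places the artist in house 4.
That leaves dentist as the profession for house 2.
So house 1 gets lawyer for profession.
So: house 1 = volleyball/lawyer/fir, house 2 = soccer/dentist/pine, house 3 = rugby/doctor/willow, house 4 = cricket/artist/spruce.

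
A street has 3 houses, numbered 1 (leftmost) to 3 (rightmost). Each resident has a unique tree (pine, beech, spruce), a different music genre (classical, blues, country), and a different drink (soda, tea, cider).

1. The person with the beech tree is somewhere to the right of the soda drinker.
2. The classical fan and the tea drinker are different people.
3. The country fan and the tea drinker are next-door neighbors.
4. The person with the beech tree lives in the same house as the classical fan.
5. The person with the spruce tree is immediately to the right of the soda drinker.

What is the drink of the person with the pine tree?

The only tree still possible for house 1 is pine.
The person with the beech tree is narrowed to house 2 or 3; consider each.
Placing it in house 2 leads to a contradiction, so it's in house 3.
From clue 4, the classical fan must be in house 3.
So house 2 gets spruce for tree.
Clue 5 places the soda drinker in house 1.
The only drink still possible for house 2 is tea.
That leaves cider as the drink for house 3.
Clue 3: the country fan is in house 1.
House 2 music genre: only blues fits.
So: house 1 = pine/country/soda, house 2 = spruce/blues/tea, house 3 = beech/classical/cider.

soda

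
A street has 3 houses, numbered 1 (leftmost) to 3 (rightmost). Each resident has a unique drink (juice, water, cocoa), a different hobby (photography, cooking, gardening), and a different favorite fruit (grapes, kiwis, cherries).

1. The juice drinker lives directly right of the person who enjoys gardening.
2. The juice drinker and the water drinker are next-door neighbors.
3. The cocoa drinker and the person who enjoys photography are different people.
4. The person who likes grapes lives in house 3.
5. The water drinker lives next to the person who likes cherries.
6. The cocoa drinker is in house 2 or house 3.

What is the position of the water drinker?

Clue 4 places the person who likes grapes in house 3.
So house 1 gets water for drink.
From clue 2, the juice drinker must be in house 2.
The person who likes cherries is in house 2 (clue 5).
House 3's drink must be cocoa (nothing else left).
The only favorite fruit still possible for house 1 is kiwis.
From clue 1, the person who enjoys gardening must be in house 1.
House 3's hobby must be cooking (nothing else left).
The only hobby still possible for house 2 is photography.
So: house 1 = water/gardening/kiwis, house 2 = juice/photography/cherries, house 3 = cocoa/cooking/grapes.

1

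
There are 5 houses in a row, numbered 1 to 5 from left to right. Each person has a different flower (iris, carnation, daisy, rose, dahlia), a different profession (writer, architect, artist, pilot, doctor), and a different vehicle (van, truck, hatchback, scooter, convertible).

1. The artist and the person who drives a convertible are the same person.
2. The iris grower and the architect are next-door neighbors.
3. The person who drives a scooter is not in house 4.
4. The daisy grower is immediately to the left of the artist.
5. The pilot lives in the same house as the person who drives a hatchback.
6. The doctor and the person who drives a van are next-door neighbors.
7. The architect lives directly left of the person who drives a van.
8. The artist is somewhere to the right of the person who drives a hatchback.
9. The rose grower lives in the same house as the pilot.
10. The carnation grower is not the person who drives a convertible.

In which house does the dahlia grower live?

5

The daisy grower is narrowed to house 1 or 2 or 3 or 4; consider each.
Placing it in house 1 and house 2 and house 3 leads to a contradiction, so it's in house 4.
The artist is in house 5 (clue 4).
From clue 1, the person who drives a convertible must be in house 5.
House 5's flower must be dahlia (nothing else left).
The carnation grower is narrowed to house 1 or 2 or 3; consider each.
Placing it in house 1 and house 3 leads to a contradiction, so it's in house 2.
By clue 2, the architect is in house 2.
The person who drives a van is in house 3 (clue 7).
So house 4 gets truck for vehicle.
From clue 5, the pilot must be in house 1.
From clue 5, the person who drives a hatchback must be in house 1.
Clue 6 places the doctor in house 4.
By clue 9, the rose grower is in house 1.
That leaves iris as the flower for house 3.
House 3's profession must be writer (nothing else left).
House 2's vehicle must be scooter (nothing else left).
So: house 1 = rose/pilot/hatchback, house 2 = carnation/architect/scooter, house 3 = iris/writer/van, house 4 = daisy/doctor/truck, house 5 = dahlia/artist/convertible.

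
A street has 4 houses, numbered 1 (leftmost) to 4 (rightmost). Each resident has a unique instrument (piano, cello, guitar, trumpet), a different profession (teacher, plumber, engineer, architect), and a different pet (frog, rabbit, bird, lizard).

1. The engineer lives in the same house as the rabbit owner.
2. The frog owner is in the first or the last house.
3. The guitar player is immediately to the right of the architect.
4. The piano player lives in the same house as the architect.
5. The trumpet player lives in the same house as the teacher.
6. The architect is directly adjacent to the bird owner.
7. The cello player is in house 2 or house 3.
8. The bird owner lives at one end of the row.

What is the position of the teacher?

1

The only instrument still possible for house 1 is trumpet.
That leaves guitar as the instrument for house 4.
The architect is in house 3 (clue 3).
The piano player is in house 3 (clue 4).
By clue 5, the teacher is in house 1.
Clue 6 places the bird owner in house 4.
So house 2 gets cello for instrument.
By clue 1, the engineer is in house 2.
Clue 1: the rabbit owner is in house 2.
So house 4 gets plumber for profession.
The only pet still possible for house 1 is frog.
So house 3 gets lizard for pet.
So: house 1 = trumpet/teacher/frog, house 2 = cello/engineer/rabbit, house 3 = piano/architect/lizard, house 4 = guitar/plumber/bird.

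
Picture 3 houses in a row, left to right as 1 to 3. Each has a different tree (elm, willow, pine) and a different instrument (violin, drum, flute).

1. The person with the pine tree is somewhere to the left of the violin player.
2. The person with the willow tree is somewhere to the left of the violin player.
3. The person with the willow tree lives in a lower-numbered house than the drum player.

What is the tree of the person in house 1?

House 3 tree: only elm fits.
So house 1 gets flute for instrument.
The person with the pine tree is narrowed to house 1 or 2; consider each.
Placing it in house 1 leads to a contradiction, so it's in house 2.
By clue 1, the violin player is in house 3.
So house 1 gets willow for tree.
House 2's instrument must be drum (nothing else left).
So: house 1 = willow/flute, house 2 = pine/drum, house 3 = elm/violin.

willow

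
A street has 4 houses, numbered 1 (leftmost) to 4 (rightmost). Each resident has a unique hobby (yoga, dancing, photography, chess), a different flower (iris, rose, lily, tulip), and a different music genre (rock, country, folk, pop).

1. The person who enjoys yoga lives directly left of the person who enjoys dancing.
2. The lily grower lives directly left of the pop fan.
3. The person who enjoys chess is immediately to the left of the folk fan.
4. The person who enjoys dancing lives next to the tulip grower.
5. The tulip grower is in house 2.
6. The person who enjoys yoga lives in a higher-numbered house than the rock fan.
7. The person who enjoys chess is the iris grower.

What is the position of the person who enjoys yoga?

2

Clue 5 places the tulip grower in house 2.
The only flower still possible for house 4 is rose.
By clue 4, the person who enjoys dancing is in house 3.
So house 1 gets chess for hobby.
House 4 hobby: only photography fits.
The folk fan is in house 2 (clue 3).
The rock fan is in house 1 (clue 6).
From clue 7, the iris grower must be in house 1.
So house 2 gets yoga for hobby.
So house 3 gets lily for flower.
House 3's music genre must be country (nothing else left).
House 4's music genre must be pop (nothing else left).
So: house 1 = chess/iris/rock, house 2 = yoga/tulip/folk, house 3 = dancing/lily/country, house 4 = photography/rose/pop.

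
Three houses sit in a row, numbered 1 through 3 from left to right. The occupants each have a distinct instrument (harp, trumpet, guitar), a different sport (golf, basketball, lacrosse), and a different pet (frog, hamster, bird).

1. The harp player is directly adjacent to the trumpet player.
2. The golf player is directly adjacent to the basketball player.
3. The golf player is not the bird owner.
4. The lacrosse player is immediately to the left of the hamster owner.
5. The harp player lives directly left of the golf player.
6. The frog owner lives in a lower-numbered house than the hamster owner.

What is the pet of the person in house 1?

The harp player is narrowed to house 1 or 2; consider each.
Placing it in house 2 leads to a contradiction, so it's in house 1.
From clue 1, the trumpet player must be in house 2.
The golf player is in house 2 (clue 5).
So house 3 gets guitar for instrument.
The only sport still possible for house 1 is lacrosse.
House 3 sport: only basketball fits.
By clue 4, the hamster owner is in house 2.
The frog owner is in house 1 (clue 6).
House 3 pet: only bird fits.
So: house 1 = harp/lacrosse/frog, house 2 = trumpet/golf/hamster, house 3 = guitar/basketball/bird.

frog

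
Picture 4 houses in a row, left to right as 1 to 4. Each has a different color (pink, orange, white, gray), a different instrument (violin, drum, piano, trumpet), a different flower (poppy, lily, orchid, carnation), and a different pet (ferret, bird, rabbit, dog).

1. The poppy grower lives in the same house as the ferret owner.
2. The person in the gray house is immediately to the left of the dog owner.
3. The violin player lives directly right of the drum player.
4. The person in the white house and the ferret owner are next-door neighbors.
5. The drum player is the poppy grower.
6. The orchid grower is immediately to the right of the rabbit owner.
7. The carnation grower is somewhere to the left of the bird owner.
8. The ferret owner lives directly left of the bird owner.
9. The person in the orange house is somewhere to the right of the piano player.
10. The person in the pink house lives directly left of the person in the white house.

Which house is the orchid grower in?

The person in the gray house is narrowed to house 1 or 2 or 3; consider each.
Placing it in house 2 and house 3 leads to a contradiction, so it's in house 1.
The dog owner is in house 2 (clue 2).
So house 4 gets bird for pet.
By clue 8, the ferret owner is in house 3.
Clue 10 places the person in the pink house in house 3.
The person in the white house is in house 4 (clue 10).
That leaves orange as the color for house 2.
House 1's pet must be rabbit (nothing else left).
From clue 1, the poppy grower must be in house 3.
By clue 5, the drum player is in house 3.
From clue 6, the orchid grower must be in house 2.
By clue 9, the piano player is in house 1.
The only flower still possible for house 1 is carnation.
So house 4 gets lily for flower.
The violin player is in house 4 (clue 3).
That leaves trumpet as the instrument for house 2.
So: house 1 = gray/piano/carnation/rabbit, house 2 = orange/trumpet/orchid/dog, house 3 = pink/drum/poppy/ferret, house 4 = white/violin/lily/bird.

2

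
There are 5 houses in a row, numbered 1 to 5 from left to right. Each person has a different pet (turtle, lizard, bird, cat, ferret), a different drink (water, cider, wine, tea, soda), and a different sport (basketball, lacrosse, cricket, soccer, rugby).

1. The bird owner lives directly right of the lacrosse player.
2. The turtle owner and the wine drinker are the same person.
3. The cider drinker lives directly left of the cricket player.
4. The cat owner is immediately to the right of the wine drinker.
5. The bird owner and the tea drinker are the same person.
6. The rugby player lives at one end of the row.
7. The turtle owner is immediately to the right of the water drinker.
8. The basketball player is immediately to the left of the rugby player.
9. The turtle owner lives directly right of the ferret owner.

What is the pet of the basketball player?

turtle

The basketball player is in house 4 (clue 8).
From clue 8, the rugby player must be in house 5.
That leaves soda as the drink for house 5.
The cider drinker is narrowed to house 1 or 2; consider each.
Placing it in house 2 leads to a contradiction, so it's in house 1.
The cricket player is in house 2 (clue 3).
That leaves lizard as the pet for house 1.
House 5 pet: only cat fits.
Clue 4 places the wine drinker in house 4.
House 2 drink: only tea fits.
House 3's drink must be water (nothing else left).
The turtle owner is in house 4 (clue 2).
By clue 5, the bird owner is in house 2.
By clue 9, the ferret owner is in house 3.
Clue 1: the lacrosse player is in house 1.
House 3 sport: only soccer fits.
So: house 1 = lizard/cider/lacrosse, house 2 = bird/tea/cricket, house 3 = ferret/water/soccer, house 4 = turtle/wine/basketball, house 5 = cat/soda/rugby.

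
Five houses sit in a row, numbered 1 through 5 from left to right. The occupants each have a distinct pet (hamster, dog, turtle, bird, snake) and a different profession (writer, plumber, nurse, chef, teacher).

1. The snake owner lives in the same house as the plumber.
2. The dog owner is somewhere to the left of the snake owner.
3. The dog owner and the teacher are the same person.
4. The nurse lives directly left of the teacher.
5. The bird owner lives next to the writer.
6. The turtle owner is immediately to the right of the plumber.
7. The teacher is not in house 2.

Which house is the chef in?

5

Clue 3: the dog owner is in house 3.
The teacher is in house 3 (clue 3).
Clue 4 places the nurse in house 2.
The snake owner is in house 4 (clue 1).
From clue 6, the turtle owner must be in house 5.
The only pet still possible for house 1 is hamster.
House 2 pet: only bird fits.
So house 4 gets plumber for profession.
The writer is in house 1 (clue 5).
The only profession still possible for house 5 is chef.
So: house 1 = hamster/writer, house 2 = bird/nurse, house 3 = dog/teacher, house 4 = snake/plumber, house 5 = turtle/chef.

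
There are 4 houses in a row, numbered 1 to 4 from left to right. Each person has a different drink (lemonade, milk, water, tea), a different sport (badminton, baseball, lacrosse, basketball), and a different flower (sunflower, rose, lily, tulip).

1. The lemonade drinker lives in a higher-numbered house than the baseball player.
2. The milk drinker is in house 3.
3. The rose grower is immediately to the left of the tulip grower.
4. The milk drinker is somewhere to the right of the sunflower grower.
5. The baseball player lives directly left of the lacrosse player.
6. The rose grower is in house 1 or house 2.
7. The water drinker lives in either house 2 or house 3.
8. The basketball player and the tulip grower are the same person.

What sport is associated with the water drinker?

From clue 2, the milk drinker must be in house 3.
So house 1 gets tea for drink.
House 2's drink must be water (nothing else left).
So house 4 gets lemonade for drink.
That leaves lily as the flower for house 4.
That leaves tulip as the flower for house 3.
Clue 3: the rose grower is in house 2.
The basketball player is in house 3 (clue 8).
The only flower still possible for house 1 is sunflower.
By clue 5, the baseball player is in house 1.
The lacrosse player is in house 2 (clue 5).
The only sport still possible for house 4 is badminton.
So: house 1 = tea/baseball/sunflower, house 2 = water/lacrosse/rose, house 3 = milk/basketball/tulip, house 4 = lemonade/badminton/lily.

lacrosse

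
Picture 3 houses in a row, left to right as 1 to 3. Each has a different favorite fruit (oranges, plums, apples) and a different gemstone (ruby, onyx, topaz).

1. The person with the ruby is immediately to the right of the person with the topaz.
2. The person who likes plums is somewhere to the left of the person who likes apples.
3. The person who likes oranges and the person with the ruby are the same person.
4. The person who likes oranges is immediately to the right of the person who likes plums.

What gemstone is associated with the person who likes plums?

topaz

House 1's favorite fruit must be plums (nothing else left).
Clue 4 places the person who likes oranges in house 2.
The only favorite fruit still possible for house 3 is apples.
Clue 3 places the person with the ruby in house 2.
So house 1 gets topaz for gemstone.
So house 3 gets onyx for gemstone.
So: house 1 = plums/topaz, house 2 = oranges/ruby, house 3 = apples/onyx.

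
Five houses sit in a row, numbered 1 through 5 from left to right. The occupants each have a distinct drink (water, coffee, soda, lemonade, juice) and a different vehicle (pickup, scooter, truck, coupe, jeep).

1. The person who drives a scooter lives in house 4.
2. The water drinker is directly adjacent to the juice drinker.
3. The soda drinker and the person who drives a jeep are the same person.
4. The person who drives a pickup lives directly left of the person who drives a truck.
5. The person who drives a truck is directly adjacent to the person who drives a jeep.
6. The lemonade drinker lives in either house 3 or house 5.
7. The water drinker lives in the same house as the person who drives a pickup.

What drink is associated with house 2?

Clue 1 places the person who drives a scooter in house 4.
House 5's vehicle must be coupe (nothing else left).
So house 4 gets coffee for drink.
The only drink still possible for house 5 is lemonade.
The water drinker is narrowed to house 1 or 2; consider each.
Placing it in house 2 leads to a contradiction, so it's in house 1.
Clue 2: the juice drinker is in house 2.
From clue 7, the person who drives a pickup must be in house 1.
House 3 drink: only soda fits.
By clue 3, the person who drives a jeep is in house 3.
By clue 4, the person who drives a truck is in house 2.
So: house 1 = water/pickup, house 2 = juice/truck, house 3 = soda/jeep, house 4 = coffee/scooter, house 5 = lemonade/coupe.

juice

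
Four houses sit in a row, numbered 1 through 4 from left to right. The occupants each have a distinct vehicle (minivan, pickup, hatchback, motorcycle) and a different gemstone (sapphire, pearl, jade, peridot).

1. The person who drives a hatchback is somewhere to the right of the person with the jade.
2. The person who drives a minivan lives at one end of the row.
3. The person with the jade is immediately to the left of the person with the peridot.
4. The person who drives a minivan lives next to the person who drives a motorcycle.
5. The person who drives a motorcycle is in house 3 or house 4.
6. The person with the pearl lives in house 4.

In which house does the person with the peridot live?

2

From clue 5, the person who drives a motorcycle must be in house 3.
Clue 6: the person with the pearl is in house 4.
The person who drives a minivan is in house 4 (clue 4).
So house 1 gets pickup for vehicle.
House 2 vehicle: only hatchback fits.
Clue 1: the person with the jade is in house 1.
Clue 3: the person with the peridot is in house 2.
The only gemstone still possible for house 3 is sapphire.
So: house 1 = pickup/jade, house 2 = hatchback/peridot, house 3 = motorcycle/sapphire, house 4 = minivan/pearl.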